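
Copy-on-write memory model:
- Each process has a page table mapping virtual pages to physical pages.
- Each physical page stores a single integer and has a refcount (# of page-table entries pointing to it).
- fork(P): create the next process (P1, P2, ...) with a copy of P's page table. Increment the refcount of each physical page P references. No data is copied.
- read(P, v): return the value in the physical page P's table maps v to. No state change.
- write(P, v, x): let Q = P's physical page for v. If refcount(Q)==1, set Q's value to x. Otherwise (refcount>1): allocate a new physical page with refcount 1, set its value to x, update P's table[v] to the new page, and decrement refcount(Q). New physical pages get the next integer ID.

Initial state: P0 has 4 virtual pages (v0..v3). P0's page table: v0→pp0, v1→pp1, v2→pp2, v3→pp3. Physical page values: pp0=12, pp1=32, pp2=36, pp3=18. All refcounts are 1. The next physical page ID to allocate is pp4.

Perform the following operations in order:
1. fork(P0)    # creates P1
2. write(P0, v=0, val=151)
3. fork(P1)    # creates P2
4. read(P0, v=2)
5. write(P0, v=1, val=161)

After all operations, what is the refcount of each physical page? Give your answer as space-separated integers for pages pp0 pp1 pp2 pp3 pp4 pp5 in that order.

Op 1: fork(P0) -> P1. 4 ppages; refcounts: pp0:2 pp1:2 pp2:2 pp3:2
Op 2: write(P0, v0, 151). refcount(pp0)=2>1 -> COPY to pp4. 5 ppages; refcounts: pp0:1 pp1:2 pp2:2 pp3:2 pp4:1
Op 3: fork(P1) -> P2. 5 ppages; refcounts: pp0:2 pp1:3 pp2:3 pp3:3 pp4:1
Op 4: read(P0, v2) -> 36. No state change.
Op 5: write(P0, v1, 161). refcount(pp1)=3>1 -> COPY to pp5. 6 ppages; refcounts: pp0:2 pp1:2 pp2:3 pp3:3 pp4:1 pp5:1

Answer: 2 2 3 3 1 1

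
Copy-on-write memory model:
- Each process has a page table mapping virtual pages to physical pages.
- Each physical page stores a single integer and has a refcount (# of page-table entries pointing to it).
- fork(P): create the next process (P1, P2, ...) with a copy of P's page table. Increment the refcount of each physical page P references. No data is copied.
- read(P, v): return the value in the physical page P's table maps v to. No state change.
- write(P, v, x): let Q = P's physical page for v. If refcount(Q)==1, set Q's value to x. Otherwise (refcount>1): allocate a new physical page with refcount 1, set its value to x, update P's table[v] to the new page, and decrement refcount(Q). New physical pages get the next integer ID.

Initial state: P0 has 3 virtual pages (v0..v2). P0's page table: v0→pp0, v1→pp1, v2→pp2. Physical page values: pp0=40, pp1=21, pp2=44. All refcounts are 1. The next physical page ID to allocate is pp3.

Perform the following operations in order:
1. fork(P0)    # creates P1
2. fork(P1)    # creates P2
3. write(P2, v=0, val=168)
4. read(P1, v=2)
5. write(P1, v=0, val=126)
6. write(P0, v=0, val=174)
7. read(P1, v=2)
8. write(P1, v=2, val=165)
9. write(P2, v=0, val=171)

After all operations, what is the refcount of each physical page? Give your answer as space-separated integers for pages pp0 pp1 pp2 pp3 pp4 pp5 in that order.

Answer: 1 3 2 1 1 1

Derivation:
Op 1: fork(P0) -> P1. 3 ppages; refcounts: pp0:2 pp1:2 pp2:2
Op 2: fork(P1) -> P2. 3 ppages; refcounts: pp0:3 pp1:3 pp2:3
Op 3: write(P2, v0, 168). refcount(pp0)=3>1 -> COPY to pp3. 4 ppages; refcounts: pp0:2 pp1:3 pp2:3 pp3:1
Op 4: read(P1, v2) -> 44. No state change.
Op 5: write(P1, v0, 126). refcount(pp0)=2>1 -> COPY to pp4. 5 ppages; refcounts: pp0:1 pp1:3 pp2:3 pp3:1 pp4:1
Op 6: write(P0, v0, 174). refcount(pp0)=1 -> write in place. 5 ppages; refcounts: pp0:1 pp1:3 pp2:3 pp3:1 pp4:1
Op 7: read(P1, v2) -> 44. No state change.
Op 8: write(P1, v2, 165). refcount(pp2)=3>1 -> COPY to pp5. 6 ppages; refcounts: pp0:1 pp1:3 pp2:2 pp3:1 pp4:1 pp5:1
Op 9: write(P2, v0, 171). refcount(pp3)=1 -> write in place. 6 ppages; refcounts: pp0:1 pp1:3 pp2:2 pp3:1 pp4:1 pp5:1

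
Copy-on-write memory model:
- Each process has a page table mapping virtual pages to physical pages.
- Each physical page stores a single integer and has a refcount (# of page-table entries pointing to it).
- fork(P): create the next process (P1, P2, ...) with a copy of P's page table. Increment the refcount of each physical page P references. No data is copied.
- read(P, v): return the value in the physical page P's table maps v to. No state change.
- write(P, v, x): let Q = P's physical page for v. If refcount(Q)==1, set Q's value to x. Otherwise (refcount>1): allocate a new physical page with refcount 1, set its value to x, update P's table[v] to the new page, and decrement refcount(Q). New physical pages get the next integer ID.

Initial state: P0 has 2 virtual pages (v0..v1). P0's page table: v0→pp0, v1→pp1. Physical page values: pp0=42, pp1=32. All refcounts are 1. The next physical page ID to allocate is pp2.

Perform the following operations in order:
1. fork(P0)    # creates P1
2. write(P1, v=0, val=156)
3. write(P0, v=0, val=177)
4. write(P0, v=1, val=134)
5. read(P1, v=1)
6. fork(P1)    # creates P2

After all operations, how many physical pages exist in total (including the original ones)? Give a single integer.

Answer: 4

Derivation:
Op 1: fork(P0) -> P1. 2 ppages; refcounts: pp0:2 pp1:2
Op 2: write(P1, v0, 156). refcount(pp0)=2>1 -> COPY to pp2. 3 ppages; refcounts: pp0:1 pp1:2 pp2:1
Op 3: write(P0, v0, 177). refcount(pp0)=1 -> write in place. 3 ppages; refcounts: pp0:1 pp1:2 pp2:1
Op 4: write(P0, v1, 134). refcount(pp1)=2>1 -> COPY to pp3. 4 ppages; refcounts: pp0:1 pp1:1 pp2:1 pp3:1
Op 5: read(P1, v1) -> 32. No state change.
Op 6: fork(P1) -> P2. 4 ppages; refcounts: pp0:1 pp1:2 pp2:2 pp3:1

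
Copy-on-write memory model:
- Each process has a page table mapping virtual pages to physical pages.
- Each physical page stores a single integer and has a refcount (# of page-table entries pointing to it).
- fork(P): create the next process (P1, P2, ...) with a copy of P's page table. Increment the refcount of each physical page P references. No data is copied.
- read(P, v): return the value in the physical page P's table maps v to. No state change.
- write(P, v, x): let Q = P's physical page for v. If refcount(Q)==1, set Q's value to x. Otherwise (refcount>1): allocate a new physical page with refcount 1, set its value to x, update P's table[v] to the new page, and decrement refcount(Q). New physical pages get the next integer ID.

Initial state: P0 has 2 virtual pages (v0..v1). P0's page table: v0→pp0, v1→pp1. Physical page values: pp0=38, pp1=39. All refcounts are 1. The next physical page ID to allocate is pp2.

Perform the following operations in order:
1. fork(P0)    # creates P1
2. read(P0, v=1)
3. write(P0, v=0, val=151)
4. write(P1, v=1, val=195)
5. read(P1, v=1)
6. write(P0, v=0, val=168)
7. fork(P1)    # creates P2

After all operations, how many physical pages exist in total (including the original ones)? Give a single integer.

Op 1: fork(P0) -> P1. 2 ppages; refcounts: pp0:2 pp1:2
Op 2: read(P0, v1) -> 39. No state change.
Op 3: write(P0, v0, 151). refcount(pp0)=2>1 -> COPY to pp2. 3 ppages; refcounts: pp0:1 pp1:2 pp2:1
Op 4: write(P1, v1, 195). refcount(pp1)=2>1 -> COPY to pp3. 4 ppages; refcounts: pp0:1 pp1:1 pp2:1 pp3:1
Op 5: read(P1, v1) -> 195. No state change.
Op 6: write(P0, v0, 168). refcount(pp2)=1 -> write in place. 4 ppages; refcounts: pp0:1 pp1:1 pp2:1 pp3:1
Op 7: fork(P1) -> P2. 4 ppages; refcounts: pp0:2 pp1:1 pp2:1 pp3:2

Answer: 4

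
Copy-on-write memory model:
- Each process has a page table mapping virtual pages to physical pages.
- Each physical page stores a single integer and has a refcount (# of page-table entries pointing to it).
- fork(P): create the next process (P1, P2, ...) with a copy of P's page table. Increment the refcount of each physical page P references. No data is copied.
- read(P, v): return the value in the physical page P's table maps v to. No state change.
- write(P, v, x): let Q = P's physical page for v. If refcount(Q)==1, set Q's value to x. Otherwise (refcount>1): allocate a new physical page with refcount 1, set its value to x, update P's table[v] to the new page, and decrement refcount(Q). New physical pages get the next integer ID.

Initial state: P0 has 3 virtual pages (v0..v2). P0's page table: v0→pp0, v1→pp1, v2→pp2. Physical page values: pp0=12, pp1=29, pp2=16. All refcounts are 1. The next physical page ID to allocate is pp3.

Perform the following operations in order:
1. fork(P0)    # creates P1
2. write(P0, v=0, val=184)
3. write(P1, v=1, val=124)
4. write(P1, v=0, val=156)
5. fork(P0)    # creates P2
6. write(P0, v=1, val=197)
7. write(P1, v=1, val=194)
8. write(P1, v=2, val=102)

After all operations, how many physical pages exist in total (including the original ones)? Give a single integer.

Op 1: fork(P0) -> P1. 3 ppages; refcounts: pp0:2 pp1:2 pp2:2
Op 2: write(P0, v0, 184). refcount(pp0)=2>1 -> COPY to pp3. 4 ppages; refcounts: pp0:1 pp1:2 pp2:2 pp3:1
Op 3: write(P1, v1, 124). refcount(pp1)=2>1 -> COPY to pp4. 5 ppages; refcounts: pp0:1 pp1:1 pp2:2 pp3:1 pp4:1
Op 4: write(P1, v0, 156). refcount(pp0)=1 -> write in place. 5 ppages; refcounts: pp0:1 pp1:1 pp2:2 pp3:1 pp4:1
Op 5: fork(P0) -> P2. 5 ppages; refcounts: pp0:1 pp1:2 pp2:3 pp3:2 pp4:1
Op 6: write(P0, v1, 197). refcount(pp1)=2>1 -> COPY to pp5. 6 ppages; refcounts: pp0:1 pp1:1 pp2:3 pp3:2 pp4:1 pp5:1
Op 7: write(P1, v1, 194). refcount(pp4)=1 -> write in place. 6 ppages; refcounts: pp0:1 pp1:1 pp2:3 pp3:2 pp4:1 pp5:1
Op 8: write(P1, v2, 102). refcount(pp2)=3>1 -> COPY to pp6. 7 ppages; refcounts: pp0:1 pp1:1 pp2:2 pp3:2 pp4:1 pp5:1 pp6:1

Answer: 7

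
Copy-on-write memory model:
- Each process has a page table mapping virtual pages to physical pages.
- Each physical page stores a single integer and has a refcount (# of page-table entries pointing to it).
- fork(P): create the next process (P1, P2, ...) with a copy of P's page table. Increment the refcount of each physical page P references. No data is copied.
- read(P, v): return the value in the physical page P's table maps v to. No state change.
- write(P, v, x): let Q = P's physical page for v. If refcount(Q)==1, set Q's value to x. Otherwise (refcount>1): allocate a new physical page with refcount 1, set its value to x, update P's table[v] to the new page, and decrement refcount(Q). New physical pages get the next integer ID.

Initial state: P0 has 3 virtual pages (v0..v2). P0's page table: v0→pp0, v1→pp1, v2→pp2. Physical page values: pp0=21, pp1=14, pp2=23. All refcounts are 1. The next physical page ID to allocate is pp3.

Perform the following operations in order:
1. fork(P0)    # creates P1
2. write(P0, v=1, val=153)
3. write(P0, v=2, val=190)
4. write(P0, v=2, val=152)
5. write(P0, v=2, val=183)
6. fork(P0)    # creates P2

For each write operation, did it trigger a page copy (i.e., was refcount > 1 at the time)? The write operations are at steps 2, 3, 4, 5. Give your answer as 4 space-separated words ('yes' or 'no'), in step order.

Op 1: fork(P0) -> P1. 3 ppages; refcounts: pp0:2 pp1:2 pp2:2
Op 2: write(P0, v1, 153). refcount(pp1)=2>1 -> COPY to pp3. 4 ppages; refcounts: pp0:2 pp1:1 pp2:2 pp3:1
Op 3: write(P0, v2, 190). refcount(pp2)=2>1 -> COPY to pp4. 5 ppages; refcounts: pp0:2 pp1:1 pp2:1 pp3:1 pp4:1
Op 4: write(P0, v2, 152). refcount(pp4)=1 -> write in place. 5 ppages; refcounts: pp0:2 pp1:1 pp2:1 pp3:1 pp4:1
Op 5: write(P0, v2, 183). refcount(pp4)=1 -> write in place. 5 ppages; refcounts: pp0:2 pp1:1 pp2:1 pp3:1 pp4:1
Op 6: fork(P0) -> P2. 5 ppages; refcounts: pp0:3 pp1:1 pp2:1 pp3:2 pp4:2

yes yes no no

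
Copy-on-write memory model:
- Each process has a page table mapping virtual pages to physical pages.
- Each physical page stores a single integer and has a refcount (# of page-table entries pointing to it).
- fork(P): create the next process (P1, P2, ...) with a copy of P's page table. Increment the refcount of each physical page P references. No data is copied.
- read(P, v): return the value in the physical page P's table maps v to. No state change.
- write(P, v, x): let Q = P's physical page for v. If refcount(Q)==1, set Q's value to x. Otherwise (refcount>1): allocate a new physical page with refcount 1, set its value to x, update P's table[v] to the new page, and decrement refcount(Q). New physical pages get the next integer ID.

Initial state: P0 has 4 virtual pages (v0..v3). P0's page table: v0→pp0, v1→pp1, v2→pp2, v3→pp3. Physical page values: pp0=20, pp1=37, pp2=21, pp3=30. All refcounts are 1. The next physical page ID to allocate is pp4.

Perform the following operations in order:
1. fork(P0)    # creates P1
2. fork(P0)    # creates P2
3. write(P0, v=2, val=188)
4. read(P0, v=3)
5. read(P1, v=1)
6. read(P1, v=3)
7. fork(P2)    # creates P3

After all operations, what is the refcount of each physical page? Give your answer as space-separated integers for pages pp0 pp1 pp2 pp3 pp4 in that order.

Op 1: fork(P0) -> P1. 4 ppages; refcounts: pp0:2 pp1:2 pp2:2 pp3:2
Op 2: fork(P0) -> P2. 4 ppages; refcounts: pp0:3 pp1:3 pp2:3 pp3:3
Op 3: write(P0, v2, 188). refcount(pp2)=3>1 -> COPY to pp4. 5 ppages; refcounts: pp0:3 pp1:3 pp2:2 pp3:3 pp4:1
Op 4: read(P0, v3) -> 30. No state change.
Op 5: read(P1, v1) -> 37. No state change.
Op 6: read(P1, v3) -> 30. No state change.
Op 7: fork(P2) -> P3. 5 ppages; refcounts: pp0:4 pp1:4 pp2:3 pp3:4 pp4:1

Answer: 4 4 3 4 1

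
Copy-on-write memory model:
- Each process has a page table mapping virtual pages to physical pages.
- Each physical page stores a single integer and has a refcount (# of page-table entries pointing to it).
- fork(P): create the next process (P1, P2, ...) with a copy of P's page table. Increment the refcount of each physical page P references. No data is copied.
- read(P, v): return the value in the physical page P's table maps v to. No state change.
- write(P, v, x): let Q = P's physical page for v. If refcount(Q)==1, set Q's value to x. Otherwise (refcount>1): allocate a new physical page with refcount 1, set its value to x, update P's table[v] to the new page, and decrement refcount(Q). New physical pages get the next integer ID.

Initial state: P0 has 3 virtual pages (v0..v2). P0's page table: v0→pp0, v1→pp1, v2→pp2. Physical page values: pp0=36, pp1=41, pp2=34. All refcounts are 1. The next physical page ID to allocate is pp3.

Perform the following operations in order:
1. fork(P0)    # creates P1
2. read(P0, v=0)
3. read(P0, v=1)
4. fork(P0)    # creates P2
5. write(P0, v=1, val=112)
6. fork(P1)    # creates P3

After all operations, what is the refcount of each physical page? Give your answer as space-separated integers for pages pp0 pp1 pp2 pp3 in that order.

Op 1: fork(P0) -> P1. 3 ppages; refcounts: pp0:2 pp1:2 pp2:2
Op 2: read(P0, v0) -> 36. No state change.
Op 3: read(P0, v1) -> 41. No state change.
Op 4: fork(P0) -> P2. 3 ppages; refcounts: pp0:3 pp1:3 pp2:3
Op 5: write(P0, v1, 112). refcount(pp1)=3>1 -> COPY to pp3. 4 ppages; refcounts: pp0:3 pp1:2 pp2:3 pp3:1
Op 6: fork(P1) -> P3. 4 ppages; refcounts: pp0:4 pp1:3 pp2:4 pp3:1

Answer: 4 3 4 1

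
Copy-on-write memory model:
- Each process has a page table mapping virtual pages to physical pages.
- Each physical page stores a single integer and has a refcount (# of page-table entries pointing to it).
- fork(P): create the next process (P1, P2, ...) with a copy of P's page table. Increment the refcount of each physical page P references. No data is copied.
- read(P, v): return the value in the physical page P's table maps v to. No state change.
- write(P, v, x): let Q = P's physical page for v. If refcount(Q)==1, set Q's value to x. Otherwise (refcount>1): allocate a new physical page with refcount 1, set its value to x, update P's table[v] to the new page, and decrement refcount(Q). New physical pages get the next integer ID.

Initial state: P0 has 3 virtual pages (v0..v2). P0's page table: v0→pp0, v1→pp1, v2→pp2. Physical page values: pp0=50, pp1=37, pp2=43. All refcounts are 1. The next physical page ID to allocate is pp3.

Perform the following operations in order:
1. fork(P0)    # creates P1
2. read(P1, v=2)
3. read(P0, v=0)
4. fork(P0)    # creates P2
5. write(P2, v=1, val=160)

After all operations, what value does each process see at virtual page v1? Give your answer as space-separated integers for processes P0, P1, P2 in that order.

Answer: 37 37 160

Derivation:
Op 1: fork(P0) -> P1. 3 ppages; refcounts: pp0:2 pp1:2 pp2:2
Op 2: read(P1, v2) -> 43. No state change.
Op 3: read(P0, v0) -> 50. No state change.
Op 4: fork(P0) -> P2. 3 ppages; refcounts: pp0:3 pp1:3 pp2:3
Op 5: write(P2, v1, 160). refcount(pp1)=3>1 -> COPY to pp3. 4 ppages; refcounts: pp0:3 pp1:2 pp2:3 pp3:1
P0: v1 -> pp1 = 37
P1: v1 -> pp1 = 37
P2: v1 -> pp3 = 160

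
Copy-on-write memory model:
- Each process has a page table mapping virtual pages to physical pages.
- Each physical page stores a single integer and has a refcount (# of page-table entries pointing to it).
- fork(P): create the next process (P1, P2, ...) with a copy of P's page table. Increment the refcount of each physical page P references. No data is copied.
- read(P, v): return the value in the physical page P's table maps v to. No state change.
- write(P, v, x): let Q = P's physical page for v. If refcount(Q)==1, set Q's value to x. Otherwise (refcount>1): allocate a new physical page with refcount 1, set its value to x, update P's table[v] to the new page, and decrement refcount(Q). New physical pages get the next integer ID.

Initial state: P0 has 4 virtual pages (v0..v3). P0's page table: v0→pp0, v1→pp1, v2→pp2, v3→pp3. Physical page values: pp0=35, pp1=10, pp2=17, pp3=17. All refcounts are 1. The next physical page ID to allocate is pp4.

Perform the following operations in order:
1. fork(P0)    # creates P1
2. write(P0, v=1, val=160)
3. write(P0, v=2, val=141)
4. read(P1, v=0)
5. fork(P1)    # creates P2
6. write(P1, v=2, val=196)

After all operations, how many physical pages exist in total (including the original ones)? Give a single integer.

Answer: 7

Derivation:
Op 1: fork(P0) -> P1. 4 ppages; refcounts: pp0:2 pp1:2 pp2:2 pp3:2
Op 2: write(P0, v1, 160). refcount(pp1)=2>1 -> COPY to pp4. 5 ppages; refcounts: pp0:2 pp1:1 pp2:2 pp3:2 pp4:1
Op 3: write(P0, v2, 141). refcount(pp2)=2>1 -> COPY to pp5. 6 ppages; refcounts: pp0:2 pp1:1 pp2:1 pp3:2 pp4:1 pp5:1
Op 4: read(P1, v0) -> 35. No state change.
Op 5: fork(P1) -> P2. 6 ppages; refcounts: pp0:3 pp1:2 pp2:2 pp3:3 pp4:1 pp5:1
Op 6: write(P1, v2, 196). refcount(pp2)=2>1 -> COPY to pp6. 7 ppages; refcounts: pp0:3 pp1:2 pp2:1 pp3:3 pp4:1 pp5:1 pp6:1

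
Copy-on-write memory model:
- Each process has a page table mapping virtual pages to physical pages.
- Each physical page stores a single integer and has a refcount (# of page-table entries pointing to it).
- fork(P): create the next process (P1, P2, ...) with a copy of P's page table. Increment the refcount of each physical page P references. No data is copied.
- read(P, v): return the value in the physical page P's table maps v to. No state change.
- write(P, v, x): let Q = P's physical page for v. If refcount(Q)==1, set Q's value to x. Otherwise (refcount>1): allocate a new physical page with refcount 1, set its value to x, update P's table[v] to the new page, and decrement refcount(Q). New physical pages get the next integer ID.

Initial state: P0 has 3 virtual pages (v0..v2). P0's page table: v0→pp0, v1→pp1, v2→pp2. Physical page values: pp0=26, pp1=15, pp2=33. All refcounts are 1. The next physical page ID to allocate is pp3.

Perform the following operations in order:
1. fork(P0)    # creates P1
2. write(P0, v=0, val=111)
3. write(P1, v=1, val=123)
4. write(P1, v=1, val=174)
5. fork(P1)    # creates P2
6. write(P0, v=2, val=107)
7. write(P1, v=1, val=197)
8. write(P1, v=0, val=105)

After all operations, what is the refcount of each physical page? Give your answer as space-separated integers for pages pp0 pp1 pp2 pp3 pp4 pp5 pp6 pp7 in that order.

Answer: 1 1 2 1 1 1 1 1

Derivation:
Op 1: fork(P0) -> P1. 3 ppages; refcounts: pp0:2 pp1:2 pp2:2
Op 2: write(P0, v0, 111). refcount(pp0)=2>1 -> COPY to pp3. 4 ppages; refcounts: pp0:1 pp1:2 pp2:2 pp3:1
Op 3: write(P1, v1, 123). refcount(pp1)=2>1 -> COPY to pp4. 5 ppages; refcounts: pp0:1 pp1:1 pp2:2 pp3:1 pp4:1
Op 4: write(P1, v1, 174). refcount(pp4)=1 -> write in place. 5 ppages; refcounts: pp0:1 pp1:1 pp2:2 pp3:1 pp4:1
Op 5: fork(P1) -> P2. 5 ppages; refcounts: pp0:2 pp1:1 pp2:3 pp3:1 pp4:2
Op 6: write(P0, v2, 107). refcount(pp2)=3>1 -> COPY to pp5. 6 ppages; refcounts: pp0:2 pp1:1 pp2:2 pp3:1 pp4:2 pp5:1
Op 7: write(P1, v1, 197). refcount(pp4)=2>1 -> COPY to pp6. 7 ppages; refcounts: pp0:2 pp1:1 pp2:2 pp3:1 pp4:1 pp5:1 pp6:1
Op 8: write(P1, v0, 105). refcount(pp0)=2>1 -> COPY to pp7. 8 ppages; refcounts: pp0:1 pp1:1 pp2:2 pp3:1 pp4:1 pp5:1 pp6:1 pp7:1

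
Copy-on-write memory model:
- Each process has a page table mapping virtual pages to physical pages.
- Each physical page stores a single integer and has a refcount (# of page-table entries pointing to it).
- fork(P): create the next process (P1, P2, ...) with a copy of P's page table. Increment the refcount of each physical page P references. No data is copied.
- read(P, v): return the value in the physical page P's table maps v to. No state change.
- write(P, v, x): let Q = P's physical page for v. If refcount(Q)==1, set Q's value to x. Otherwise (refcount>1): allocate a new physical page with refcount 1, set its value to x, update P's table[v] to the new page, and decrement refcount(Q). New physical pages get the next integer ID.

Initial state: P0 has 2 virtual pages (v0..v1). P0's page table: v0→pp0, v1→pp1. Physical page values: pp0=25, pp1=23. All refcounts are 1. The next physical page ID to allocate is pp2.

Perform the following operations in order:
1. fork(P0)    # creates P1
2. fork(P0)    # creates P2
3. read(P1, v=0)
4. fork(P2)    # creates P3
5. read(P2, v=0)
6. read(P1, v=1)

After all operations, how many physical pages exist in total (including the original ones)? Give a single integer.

Answer: 2

Derivation:
Op 1: fork(P0) -> P1. 2 ppages; refcounts: pp0:2 pp1:2
Op 2: fork(P0) -> P2. 2 ppages; refcounts: pp0:3 pp1:3
Op 3: read(P1, v0) -> 25. No state change.
Op 4: fork(P2) -> P3. 2 ppages; refcounts: pp0:4 pp1:4
Op 5: read(P2, v0) -> 25. No state change.
Op 6: read(P1, v1) -> 23. No state change.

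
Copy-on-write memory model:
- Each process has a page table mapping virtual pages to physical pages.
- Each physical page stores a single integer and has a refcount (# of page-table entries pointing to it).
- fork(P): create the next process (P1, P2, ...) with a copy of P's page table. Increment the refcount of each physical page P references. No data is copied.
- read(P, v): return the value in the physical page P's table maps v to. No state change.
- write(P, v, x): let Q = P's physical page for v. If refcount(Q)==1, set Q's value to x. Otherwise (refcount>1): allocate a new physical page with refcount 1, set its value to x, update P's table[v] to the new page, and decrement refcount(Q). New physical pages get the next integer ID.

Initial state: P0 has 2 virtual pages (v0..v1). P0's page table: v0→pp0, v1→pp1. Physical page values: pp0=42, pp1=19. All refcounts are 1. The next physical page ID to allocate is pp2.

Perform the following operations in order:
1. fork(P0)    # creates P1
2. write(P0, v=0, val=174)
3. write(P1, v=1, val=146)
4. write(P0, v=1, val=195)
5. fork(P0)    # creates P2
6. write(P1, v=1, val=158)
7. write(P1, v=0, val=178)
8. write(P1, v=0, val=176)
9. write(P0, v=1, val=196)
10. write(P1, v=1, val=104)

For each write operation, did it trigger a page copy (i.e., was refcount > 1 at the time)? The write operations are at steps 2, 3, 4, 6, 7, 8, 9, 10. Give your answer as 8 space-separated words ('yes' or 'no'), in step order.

Op 1: fork(P0) -> P1. 2 ppages; refcounts: pp0:2 pp1:2
Op 2: write(P0, v0, 174). refcount(pp0)=2>1 -> COPY to pp2. 3 ppages; refcounts: pp0:1 pp1:2 pp2:1
Op 3: write(P1, v1, 146). refcount(pp1)=2>1 -> COPY to pp3. 4 ppages; refcounts: pp0:1 pp1:1 pp2:1 pp3:1
Op 4: write(P0, v1, 195). refcount(pp1)=1 -> write in place. 4 ppages; refcounts: pp0:1 pp1:1 pp2:1 pp3:1
Op 5: fork(P0) -> P2. 4 ppages; refcounts: pp0:1 pp1:2 pp2:2 pp3:1
Op 6: write(P1, v1, 158). refcount(pp3)=1 -> write in place. 4 ppages; refcounts: pp0:1 pp1:2 pp2:2 pp3:1
Op 7: write(P1, v0, 178). refcount(pp0)=1 -> write in place. 4 ppages; refcounts: pp0:1 pp1:2 pp2:2 pp3:1
Op 8: write(P1, v0, 176). refcount(pp0)=1 -> write in place. 4 ppages; refcounts: pp0:1 pp1:2 pp2:2 pp3:1
Op 9: write(P0, v1, 196). refcount(pp1)=2>1 -> COPY to pp4. 5 ppages; refcounts: pp0:1 pp1:1 pp2:2 pp3:1 pp4:1
Op 10: write(P1, v1, 104). refcount(pp3)=1 -> write in place. 5 ppages; refcounts: pp0:1 pp1:1 pp2:2 pp3:1 pp4:1

yes yes no no no no yes no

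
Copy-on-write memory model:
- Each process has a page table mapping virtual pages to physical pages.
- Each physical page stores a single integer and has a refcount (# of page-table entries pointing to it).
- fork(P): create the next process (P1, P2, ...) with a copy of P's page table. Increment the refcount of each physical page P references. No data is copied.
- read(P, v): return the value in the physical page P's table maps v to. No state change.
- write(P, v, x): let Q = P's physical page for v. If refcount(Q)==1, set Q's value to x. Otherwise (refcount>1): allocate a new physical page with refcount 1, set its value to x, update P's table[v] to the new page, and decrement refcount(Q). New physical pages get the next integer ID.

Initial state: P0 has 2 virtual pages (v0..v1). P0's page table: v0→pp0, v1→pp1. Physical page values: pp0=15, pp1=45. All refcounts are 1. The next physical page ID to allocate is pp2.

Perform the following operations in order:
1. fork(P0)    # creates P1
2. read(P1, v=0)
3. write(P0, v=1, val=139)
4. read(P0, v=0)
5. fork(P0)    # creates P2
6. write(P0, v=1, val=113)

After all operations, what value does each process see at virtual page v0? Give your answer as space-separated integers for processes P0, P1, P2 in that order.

Op 1: fork(P0) -> P1. 2 ppages; refcounts: pp0:2 pp1:2
Op 2: read(P1, v0) -> 15. No state change.
Op 3: write(P0, v1, 139). refcount(pp1)=2>1 -> COPY to pp2. 3 ppages; refcounts: pp0:2 pp1:1 pp2:1
Op 4: read(P0, v0) -> 15. No state change.
Op 5: fork(P0) -> P2. 3 ppages; refcounts: pp0:3 pp1:1 pp2:2
Op 6: write(P0, v1, 113). refcount(pp2)=2>1 -> COPY to pp3. 4 ppages; refcounts: pp0:3 pp1:1 pp2:1 pp3:1
P0: v0 -> pp0 = 15
P1: v0 -> pp0 = 15
P2: v0 -> pp0 = 15

Answer: 15 15 15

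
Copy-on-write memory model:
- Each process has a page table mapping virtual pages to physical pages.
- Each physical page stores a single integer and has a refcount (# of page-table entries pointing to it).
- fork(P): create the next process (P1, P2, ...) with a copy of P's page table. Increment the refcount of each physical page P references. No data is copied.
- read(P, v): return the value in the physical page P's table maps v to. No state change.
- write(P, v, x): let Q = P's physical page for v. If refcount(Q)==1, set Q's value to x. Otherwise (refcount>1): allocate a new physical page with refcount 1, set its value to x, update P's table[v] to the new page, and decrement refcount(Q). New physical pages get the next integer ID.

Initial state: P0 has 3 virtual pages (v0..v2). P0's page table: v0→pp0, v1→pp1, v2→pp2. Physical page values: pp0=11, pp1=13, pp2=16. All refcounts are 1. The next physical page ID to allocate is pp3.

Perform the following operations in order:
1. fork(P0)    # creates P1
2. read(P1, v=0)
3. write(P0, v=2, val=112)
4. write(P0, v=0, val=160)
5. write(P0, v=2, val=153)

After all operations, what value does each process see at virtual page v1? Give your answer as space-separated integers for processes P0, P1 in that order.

Op 1: fork(P0) -> P1. 3 ppages; refcounts: pp0:2 pp1:2 pp2:2
Op 2: read(P1, v0) -> 11. No state change.
Op 3: write(P0, v2, 112). refcount(pp2)=2>1 -> COPY to pp3. 4 ppages; refcounts: pp0:2 pp1:2 pp2:1 pp3:1
Op 4: write(P0, v0, 160). refcount(pp0)=2>1 -> COPY to pp4. 5 ppages; refcounts: pp0:1 pp1:2 pp2:1 pp3:1 pp4:1
Op 5: write(P0, v2, 153). refcount(pp3)=1 -> write in place. 5 ppages; refcounts: pp0:1 pp1:2 pp2:1 pp3:1 pp4:1
P0: v1 -> pp1 = 13
P1: v1 -> pp1 = 13

Answer: 13 13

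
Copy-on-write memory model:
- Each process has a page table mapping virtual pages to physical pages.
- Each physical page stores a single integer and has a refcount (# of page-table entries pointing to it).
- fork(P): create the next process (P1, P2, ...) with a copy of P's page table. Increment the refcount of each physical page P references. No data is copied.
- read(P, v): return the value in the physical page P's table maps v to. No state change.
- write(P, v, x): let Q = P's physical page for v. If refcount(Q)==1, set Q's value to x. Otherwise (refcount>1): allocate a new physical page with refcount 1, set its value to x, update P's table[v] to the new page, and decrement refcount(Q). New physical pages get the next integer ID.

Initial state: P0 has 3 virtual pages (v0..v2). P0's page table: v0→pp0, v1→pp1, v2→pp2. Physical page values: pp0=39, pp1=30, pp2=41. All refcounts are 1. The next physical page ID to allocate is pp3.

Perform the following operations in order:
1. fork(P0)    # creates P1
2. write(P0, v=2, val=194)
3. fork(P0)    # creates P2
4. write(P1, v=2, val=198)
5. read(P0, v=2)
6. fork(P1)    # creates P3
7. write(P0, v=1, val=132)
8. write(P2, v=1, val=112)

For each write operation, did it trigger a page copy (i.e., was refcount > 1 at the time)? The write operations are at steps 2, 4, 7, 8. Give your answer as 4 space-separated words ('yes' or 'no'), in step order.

Op 1: fork(P0) -> P1. 3 ppages; refcounts: pp0:2 pp1:2 pp2:2
Op 2: write(P0, v2, 194). refcount(pp2)=2>1 -> COPY to pp3. 4 ppages; refcounts: pp0:2 pp1:2 pp2:1 pp3:1
Op 3: fork(P0) -> P2. 4 ppages; refcounts: pp0:3 pp1:3 pp2:1 pp3:2
Op 4: write(P1, v2, 198). refcount(pp2)=1 -> write in place. 4 ppages; refcounts: pp0:3 pp1:3 pp2:1 pp3:2
Op 5: read(P0, v2) -> 194. No state change.
Op 6: fork(P1) -> P3. 4 ppages; refcounts: pp0:4 pp1:4 pp2:2 pp3:2
Op 7: write(P0, v1, 132). refcount(pp1)=4>1 -> COPY to pp4. 5 ppages; refcounts: pp0:4 pp1:3 pp2:2 pp3:2 pp4:1
Op 8: write(P2, v1, 112). refcount(pp1)=3>1 -> COPY to pp5. 6 ppages; refcounts: pp0:4 pp1:2 pp2:2 pp3:2 pp4:1 pp5:1

yes no yes yes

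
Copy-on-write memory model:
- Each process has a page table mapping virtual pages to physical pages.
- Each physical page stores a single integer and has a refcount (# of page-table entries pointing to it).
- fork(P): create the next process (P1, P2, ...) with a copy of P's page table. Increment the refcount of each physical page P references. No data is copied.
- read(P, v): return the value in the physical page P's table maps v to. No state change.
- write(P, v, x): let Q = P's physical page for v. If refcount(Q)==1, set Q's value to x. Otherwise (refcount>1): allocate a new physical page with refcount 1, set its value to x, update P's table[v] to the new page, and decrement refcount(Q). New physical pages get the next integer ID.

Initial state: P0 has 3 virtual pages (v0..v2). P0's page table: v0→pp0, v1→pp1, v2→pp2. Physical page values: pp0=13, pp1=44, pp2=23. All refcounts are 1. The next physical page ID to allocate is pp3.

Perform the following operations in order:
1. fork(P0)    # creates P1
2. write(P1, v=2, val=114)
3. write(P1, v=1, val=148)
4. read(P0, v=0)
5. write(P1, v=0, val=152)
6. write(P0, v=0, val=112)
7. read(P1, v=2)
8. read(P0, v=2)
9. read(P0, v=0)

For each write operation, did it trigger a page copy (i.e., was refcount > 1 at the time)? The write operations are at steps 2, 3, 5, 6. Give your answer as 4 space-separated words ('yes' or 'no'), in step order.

Op 1: fork(P0) -> P1. 3 ppages; refcounts: pp0:2 pp1:2 pp2:2
Op 2: write(P1, v2, 114). refcount(pp2)=2>1 -> COPY to pp3. 4 ppages; refcounts: pp0:2 pp1:2 pp2:1 pp3:1
Op 3: write(P1, v1, 148). refcount(pp1)=2>1 -> COPY to pp4. 5 ppages; refcounts: pp0:2 pp1:1 pp2:1 pp3:1 pp4:1
Op 4: read(P0, v0) -> 13. No state change.
Op 5: write(P1, v0, 152). refcount(pp0)=2>1 -> COPY to pp5. 6 ppages; refcounts: pp0:1 pp1:1 pp2:1 pp3:1 pp4:1 pp5:1
Op 6: write(P0, v0, 112). refcount(pp0)=1 -> write in place. 6 ppages; refcounts: pp0:1 pp1:1 pp2:1 pp3:1 pp4:1 pp5:1
Op 7: read(P1, v2) -> 114. No state change.
Op 8: read(P0, v2) -> 23. No state change.
Op 9: read(P0, v0) -> 112. No state change.

yes yes yes no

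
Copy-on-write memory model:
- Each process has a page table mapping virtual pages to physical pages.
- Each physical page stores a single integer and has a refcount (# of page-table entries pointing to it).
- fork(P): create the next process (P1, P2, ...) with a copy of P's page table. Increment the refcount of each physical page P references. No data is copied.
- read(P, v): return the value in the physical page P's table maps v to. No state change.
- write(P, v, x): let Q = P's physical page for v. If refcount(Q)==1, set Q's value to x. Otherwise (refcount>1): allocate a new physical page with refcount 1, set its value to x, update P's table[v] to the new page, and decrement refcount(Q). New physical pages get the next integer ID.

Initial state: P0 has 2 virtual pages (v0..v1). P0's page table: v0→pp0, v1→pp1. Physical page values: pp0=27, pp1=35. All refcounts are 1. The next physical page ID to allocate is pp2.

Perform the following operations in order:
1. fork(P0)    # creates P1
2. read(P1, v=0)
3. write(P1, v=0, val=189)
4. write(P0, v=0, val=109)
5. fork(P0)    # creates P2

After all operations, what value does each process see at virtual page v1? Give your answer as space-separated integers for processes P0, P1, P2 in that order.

Op 1: fork(P0) -> P1. 2 ppages; refcounts: pp0:2 pp1:2
Op 2: read(P1, v0) -> 27. No state change.
Op 3: write(P1, v0, 189). refcount(pp0)=2>1 -> COPY to pp2. 3 ppages; refcounts: pp0:1 pp1:2 pp2:1
Op 4: write(P0, v0, 109). refcount(pp0)=1 -> write in place. 3 ppages; refcounts: pp0:1 pp1:2 pp2:1
Op 5: fork(P0) -> P2. 3 ppages; refcounts: pp0:2 pp1:3 pp2:1
P0: v1 -> pp1 = 35
P1: v1 -> pp1 = 35
P2: v1 -> pp1 = 35

Answer: 35 35 35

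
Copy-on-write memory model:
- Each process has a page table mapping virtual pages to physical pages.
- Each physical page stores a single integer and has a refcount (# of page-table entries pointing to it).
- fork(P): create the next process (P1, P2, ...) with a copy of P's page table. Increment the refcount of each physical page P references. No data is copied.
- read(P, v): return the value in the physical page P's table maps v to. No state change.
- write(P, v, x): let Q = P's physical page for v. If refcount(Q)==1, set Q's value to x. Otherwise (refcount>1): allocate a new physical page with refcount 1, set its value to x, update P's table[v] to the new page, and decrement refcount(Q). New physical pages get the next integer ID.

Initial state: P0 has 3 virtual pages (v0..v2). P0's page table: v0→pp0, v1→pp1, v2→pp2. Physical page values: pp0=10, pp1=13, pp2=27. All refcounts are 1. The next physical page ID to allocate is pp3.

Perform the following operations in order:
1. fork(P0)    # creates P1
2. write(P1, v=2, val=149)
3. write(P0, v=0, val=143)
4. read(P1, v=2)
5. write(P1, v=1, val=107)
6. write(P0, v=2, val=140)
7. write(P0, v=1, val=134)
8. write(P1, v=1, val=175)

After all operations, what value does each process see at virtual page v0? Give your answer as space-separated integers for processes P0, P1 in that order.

Answer: 143 10

Derivation:
Op 1: fork(P0) -> P1. 3 ppages; refcounts: pp0:2 pp1:2 pp2:2
Op 2: write(P1, v2, 149). refcount(pp2)=2>1 -> COPY to pp3. 4 ppages; refcounts: pp0:2 pp1:2 pp2:1 pp3:1
Op 3: write(P0, v0, 143). refcount(pp0)=2>1 -> COPY to pp4. 5 ppages; refcounts: pp0:1 pp1:2 pp2:1 pp3:1 pp4:1
Op 4: read(P1, v2) -> 149. No state change.
Op 5: write(P1, v1, 107). refcount(pp1)=2>1 -> COPY to pp5. 6 ppages; refcounts: pp0:1 pp1:1 pp2:1 pp3:1 pp4:1 pp5:1
Op 6: write(P0, v2, 140). refcount(pp2)=1 -> write in place. 6 ppages; refcounts: pp0:1 pp1:1 pp2:1 pp3:1 pp4:1 pp5:1
Op 7: write(P0, v1, 134). refcount(pp1)=1 -> write in place. 6 ppages; refcounts: pp0:1 pp1:1 pp2:1 pp3:1 pp4:1 pp5:1
Op 8: write(P1, v1, 175). refcount(pp5)=1 -> write in place. 6 ppages; refcounts: pp0:1 pp1:1 pp2:1 pp3:1 pp4:1 pp5:1
P0: v0 -> pp4 = 143
P1: v0 -> pp0 = 10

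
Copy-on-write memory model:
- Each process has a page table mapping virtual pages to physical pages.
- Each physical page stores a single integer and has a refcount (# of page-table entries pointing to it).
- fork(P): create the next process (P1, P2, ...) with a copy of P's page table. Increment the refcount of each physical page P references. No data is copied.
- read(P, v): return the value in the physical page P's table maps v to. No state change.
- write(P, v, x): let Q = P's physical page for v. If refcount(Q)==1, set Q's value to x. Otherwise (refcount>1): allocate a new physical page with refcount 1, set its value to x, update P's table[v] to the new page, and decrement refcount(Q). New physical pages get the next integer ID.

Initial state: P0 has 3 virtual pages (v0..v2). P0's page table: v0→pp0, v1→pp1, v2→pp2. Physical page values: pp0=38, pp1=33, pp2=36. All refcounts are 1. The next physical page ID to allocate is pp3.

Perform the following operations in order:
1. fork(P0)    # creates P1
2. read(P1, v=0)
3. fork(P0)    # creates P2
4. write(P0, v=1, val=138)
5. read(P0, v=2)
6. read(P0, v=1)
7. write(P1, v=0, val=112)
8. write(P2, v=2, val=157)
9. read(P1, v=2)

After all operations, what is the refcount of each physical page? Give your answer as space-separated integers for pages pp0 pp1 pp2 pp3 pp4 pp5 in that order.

Op 1: fork(P0) -> P1. 3 ppages; refcounts: pp0:2 pp1:2 pp2:2
Op 2: read(P1, v0) -> 38. No state change.
Op 3: fork(P0) -> P2. 3 ppages; refcounts: pp0:3 pp1:3 pp2:3
Op 4: write(P0, v1, 138). refcount(pp1)=3>1 -> COPY to pp3. 4 ppages; refcounts: pp0:3 pp1:2 pp2:3 pp3:1
Op 5: read(P0, v2) -> 36. No state change.
Op 6: read(P0, v1) -> 138. No state change.
Op 7: write(P1, v0, 112). refcount(pp0)=3>1 -> COPY to pp4. 5 ppages; refcounts: pp0:2 pp1:2 pp2:3 pp3:1 pp4:1
Op 8: write(P2, v2, 157). refcount(pp2)=3>1 -> COPY to pp5. 6 ppages; refcounts: pp0:2 pp1:2 pp2:2 pp3:1 pp4:1 pp5:1
Op 9: read(P1, v2) -> 36. No state change.

Answer: 2 2 2 1 1 1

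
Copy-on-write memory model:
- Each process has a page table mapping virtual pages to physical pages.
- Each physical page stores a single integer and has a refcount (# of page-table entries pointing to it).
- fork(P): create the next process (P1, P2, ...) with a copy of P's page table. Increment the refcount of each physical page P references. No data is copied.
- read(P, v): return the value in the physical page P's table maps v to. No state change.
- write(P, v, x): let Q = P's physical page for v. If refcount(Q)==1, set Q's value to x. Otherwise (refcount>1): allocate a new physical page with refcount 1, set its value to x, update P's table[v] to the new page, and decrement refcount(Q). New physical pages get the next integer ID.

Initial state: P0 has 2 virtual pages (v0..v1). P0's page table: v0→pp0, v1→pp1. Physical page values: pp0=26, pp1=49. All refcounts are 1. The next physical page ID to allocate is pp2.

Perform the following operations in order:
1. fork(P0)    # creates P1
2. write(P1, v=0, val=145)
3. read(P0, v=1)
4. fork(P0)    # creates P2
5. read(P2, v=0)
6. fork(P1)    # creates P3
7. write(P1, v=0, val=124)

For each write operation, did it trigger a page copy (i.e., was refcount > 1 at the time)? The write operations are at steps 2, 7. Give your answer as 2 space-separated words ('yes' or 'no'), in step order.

Op 1: fork(P0) -> P1. 2 ppages; refcounts: pp0:2 pp1:2
Op 2: write(P1, v0, 145). refcount(pp0)=2>1 -> COPY to pp2. 3 ppages; refcounts: pp0:1 pp1:2 pp2:1
Op 3: read(P0, v1) -> 49. No state change.
Op 4: fork(P0) -> P2. 3 ppages; refcounts: pp0:2 pp1:3 pp2:1
Op 5: read(P2, v0) -> 26. No state change.
Op 6: fork(P1) -> P3. 3 ppages; refcounts: pp0:2 pp1:4 pp2:2
Op 7: write(P1, v0, 124). refcount(pp2)=2>1 -> COPY to pp3. 4 ppages; refcounts: pp0:2 pp1:4 pp2:1 pp3:1

yes yes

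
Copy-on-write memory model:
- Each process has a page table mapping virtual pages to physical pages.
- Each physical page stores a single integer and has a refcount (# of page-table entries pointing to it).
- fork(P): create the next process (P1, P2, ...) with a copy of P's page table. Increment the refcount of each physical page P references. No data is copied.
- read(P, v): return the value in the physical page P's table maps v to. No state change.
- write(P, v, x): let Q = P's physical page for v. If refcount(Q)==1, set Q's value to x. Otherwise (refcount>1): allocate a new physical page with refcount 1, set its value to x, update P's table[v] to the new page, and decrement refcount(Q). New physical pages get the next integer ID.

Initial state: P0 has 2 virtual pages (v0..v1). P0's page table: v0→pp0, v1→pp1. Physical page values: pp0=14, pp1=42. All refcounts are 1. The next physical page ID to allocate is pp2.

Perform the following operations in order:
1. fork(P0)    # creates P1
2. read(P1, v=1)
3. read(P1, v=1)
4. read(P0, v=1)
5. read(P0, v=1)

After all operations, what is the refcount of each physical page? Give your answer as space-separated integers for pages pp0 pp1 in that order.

Answer: 2 2

Derivation:
Op 1: fork(P0) -> P1. 2 ppages; refcounts: pp0:2 pp1:2
Op 2: read(P1, v1) -> 42. No state change.
Op 3: read(P1, v1) -> 42. No state change.
Op 4: read(P0, v1) -> 42. No state change.
Op 5: read(P0, v1) -> 42. No state change.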